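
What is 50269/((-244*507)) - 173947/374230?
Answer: -20165401673/23147622420 ≈ -0.87117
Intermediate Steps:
50269/((-244*507)) - 173947/374230 = 50269/(-123708) - 173947*1/374230 = 50269*(-1/123708) - 173947/374230 = -50269/123708 - 173947/374230 = -20165401673/23147622420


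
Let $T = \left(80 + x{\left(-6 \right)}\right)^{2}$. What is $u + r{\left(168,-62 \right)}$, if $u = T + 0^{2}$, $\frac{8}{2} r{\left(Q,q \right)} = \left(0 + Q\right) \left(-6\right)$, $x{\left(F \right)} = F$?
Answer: $5224$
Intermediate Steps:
$r{\left(Q,q \right)} = - \frac{3 Q}{2}$ ($r{\left(Q,q \right)} = \frac{\left(0 + Q\right) \left(-6\right)}{4} = \frac{Q \left(-6\right)}{4} = \frac{\left(-6\right) Q}{4} = - \frac{3 Q}{2}$)
$T = 5476$ ($T = \left(80 - 6\right)^{2} = 74^{2} = 5476$)
$u = 5476$ ($u = 5476 + 0^{2} = 5476 + 0 = 5476$)
$u + r{\left(168,-62 \right)} = 5476 - 252 = 5224$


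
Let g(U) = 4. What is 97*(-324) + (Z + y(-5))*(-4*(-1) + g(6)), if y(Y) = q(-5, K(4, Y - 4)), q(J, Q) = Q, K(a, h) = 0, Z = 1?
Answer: -31420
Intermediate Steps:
y(Y) = 0
97*(-324) + (Z + y(-5))*(-4*(-1) + g(6)) = 97*(-324) + (1 + 0)*(-4*(-1) + 4) = -31428 + 1*(4 + 4) = -31428 + 1*8 = -31428 + 8 = -31420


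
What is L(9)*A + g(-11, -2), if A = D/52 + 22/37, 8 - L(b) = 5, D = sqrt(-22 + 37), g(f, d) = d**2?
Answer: 214/37 + 3*sqrt(15)/52 ≈ 6.0072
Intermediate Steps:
D = sqrt(15) ≈ 3.8730
L(b) = 3 (L(b) = 8 - 1*5 = 8 - 5 = 3)
A = 22/37 + sqrt(15)/52 (A = sqrt(15)/52 + 22/37 = 22/37 + sqrt(15)/52 ≈ 0.66908)
L(9)*A + g(-11, -2) = 3*(22/37 + sqrt(15)/52) + (-2)**2 = (66/37 + 3*sqrt(15)/52) + 4 = 214/37 + 3*sqrt(15)/52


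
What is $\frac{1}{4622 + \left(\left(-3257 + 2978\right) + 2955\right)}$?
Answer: $\frac{1}{7298} \approx 0.00013702$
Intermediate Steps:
$\frac{1}{4622 + \left(\left(-3257 + 2978\right) + 2955\right)} = \frac{1}{4622 + \left(-279 + 2955\right)} = \frac{1}{4622 + 2676} = \frac{1}{7298}$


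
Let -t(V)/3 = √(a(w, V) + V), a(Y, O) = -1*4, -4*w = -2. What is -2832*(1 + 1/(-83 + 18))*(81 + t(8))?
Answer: -2718720/13 ≈ -2.0913e+5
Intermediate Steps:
w = ½ (w = -¼*(-2) = ½ ≈ 0.50000)
a(Y, O) = -4
t(V) = -3*√(-4 + V)
-2832*(1 + 1/(-83 + 18))*(81 + t(8)) = -2832*(1 + 1/(-83 + 18))*(81 - 3*√(-4 + 8)) = -2832*(1 + 1/(-65))*(81 - 3*√4) = -2832*(1 - 1/65)*(81 - 3*2) = -181248*(81 - 6)/65 = -181248*75/65 = -2832*960/13 = -2718720/13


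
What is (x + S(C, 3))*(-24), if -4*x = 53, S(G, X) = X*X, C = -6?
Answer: 102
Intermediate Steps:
S(G, X) = X**2
x = -53/4 (x = -1/4*53 = -53/4 ≈ -13.250)
(x + S(C, 3))*(-24) = (-53/4 + 3**2)*(-24) = (-53/4 + 9)*(-24) = -17/4*(-24) = 102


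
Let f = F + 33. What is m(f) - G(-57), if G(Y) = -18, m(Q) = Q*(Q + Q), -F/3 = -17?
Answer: 14130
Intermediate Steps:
F = 51 (F = -3*(-17) = 51)
f = 84 (f = 51 + 33 = 84)
m(Q) = 2*Q**2 (m(Q) = Q*(2*Q) = 2*Q**2)
m(f) - G(-57) = 2*84**2 - 1*(-18) = 2*7056 + 18 = 14112 + 18 = 14130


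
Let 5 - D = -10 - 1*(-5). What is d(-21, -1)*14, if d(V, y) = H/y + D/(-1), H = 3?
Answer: -182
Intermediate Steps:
D = 10 (D = 5 - (-10 - 1*(-5)) = 5 - (-10 + 5) = 5 - 1*(-5) = 5 + 5 = 10)
d(V, y) = -10 + 3/y (d(V, y) = 3/y + 10/(-1) = 3/y + 10*(-1) = 3/y - 10 = -10 + 3/y)
d(-21, -1)*14 = (-10 + 3/(-1))*14 = (-10 + 3*(-1))*14 = (-10 - 3)*14 = -13*14 = -182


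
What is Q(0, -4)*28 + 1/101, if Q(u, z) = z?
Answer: -11311/101 ≈ -111.99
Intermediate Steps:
Q(0, -4)*28 + 1/101 = -4*28 + 1/101 = -112 + 1/101 = -11311/101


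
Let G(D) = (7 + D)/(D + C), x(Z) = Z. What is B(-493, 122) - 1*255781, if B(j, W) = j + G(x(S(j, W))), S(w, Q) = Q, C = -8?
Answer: -9738369/38 ≈ -2.5627e+5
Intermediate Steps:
G(D) = (7 + D)/(-8 + D) (G(D) = (7 + D)/(D - 8) = (7 + D)/(-8 + D))
B(j, W) = j + (7 + W)/(-8 + W)
B(-493, 122) - 1*255781 = (7 + 122 - 493*(-8 + 122))/(-8 + 122) - 1*255781 = (7 + 122 - 493*114)/114 - 255781 = (7 + 122 - 56202)/114 - 255781 = (1/114)*(-56073) - 255781 = -18691/38 - 255781 = -9738369/38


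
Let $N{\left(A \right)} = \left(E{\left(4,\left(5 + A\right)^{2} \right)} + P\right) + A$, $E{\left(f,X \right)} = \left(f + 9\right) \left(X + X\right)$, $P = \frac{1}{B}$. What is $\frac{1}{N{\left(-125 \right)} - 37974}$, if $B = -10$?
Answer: $\frac{10}{3363009} \approx 2.9735 \cdot 10^{-6}$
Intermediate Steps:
$P = - \frac{1}{10}$ ($P = \frac{1}{-10} = - \frac{1}{10} \approx -0.1$)
$E{\left(f,X \right)} = 2 X \left(9 + f\right)$ ($E{\left(f,X \right)} = \left(9 + f\right) 2 X = 2 X \left(9 + f\right)$)
$N{\left(A \right)} = - \frac{1}{10} + A + 26 \left(5 + A\right)^{2}$ ($N{\left(A \right)} = \left(2 \left(5 + A\right)^{2} \left(9 + 4\right) - \frac{1}{10}\right) + A = \left(2 \left(5 + A\right)^{2} \cdot 13 - \frac{1}{10}\right) + A = \left(26 \left(5 + A\right)^{2} - \frac{1}{10}\right) + A = \left(- \frac{1}{10} + 26 \left(5 + A\right)^{2}\right) + A = - \frac{1}{10} + A + 26 \left(5 + A\right)^{2}$)
$\frac{1}{N{\left(-125 \right)} - 37974} = \frac{1}{\left(\frac{6499}{10} + 26 \left(-125\right)^{2} + 261 \left(-125\right)\right) - 37974} = \frac{1}{\left(\frac{6499}{10} + 26 \cdot 15625 - 32625\right) - 37974} = \frac{1}{\left(\frac{6499}{10} + 406250 - 32625\right) - 37974} = \frac{1}{\frac{3742749}{10} - 37974} = \frac{1}{\frac{3363009}{10}} = \frac{10}{3363009}$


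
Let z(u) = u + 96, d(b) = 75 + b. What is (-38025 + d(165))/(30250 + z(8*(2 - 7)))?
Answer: -12595/10102 ≈ -1.2468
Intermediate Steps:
z(u) = 96 + u
(-38025 + d(165))/(30250 + z(8*(2 - 7))) = (-38025 + (75 + 165))/(30250 + (96 + 8*(2 - 7))) = (-38025 + 240)/(30250 + (96 + 8*(-5))) = -37785/(30250 + (96 - 40)) = -37785/(30250 + 56) = -37785/30306 = -37785*1/30306 = -12595/10102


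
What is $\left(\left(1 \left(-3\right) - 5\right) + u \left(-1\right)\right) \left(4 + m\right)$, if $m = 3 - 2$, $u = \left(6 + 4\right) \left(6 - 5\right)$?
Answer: $-90$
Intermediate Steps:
$u = 10$ ($u = 10 \cdot 1 = 10$)
$m = 1$
$\left(\left(1 \left(-3\right) - 5\right) + u \left(-1\right)\right) \left(4 + m\right) = \left(\left(1 \left(-3\right) - 5\right) + 10 \left(-1\right)\right) \left(4 + 1\right) = \left(\left(-3 - 5\right) - 10\right) 5 = \left(-8 - 10\right) 5 = \left(-18\right) 5 = -90$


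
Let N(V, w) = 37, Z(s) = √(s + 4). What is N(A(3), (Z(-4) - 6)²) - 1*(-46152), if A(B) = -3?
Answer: 46189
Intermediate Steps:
Z(s) = √(4 + s)
N(A(3), (Z(-4) - 6)²) - 1*(-46152) = 37 - 1*(-46152) = 37 + 46152 = 46189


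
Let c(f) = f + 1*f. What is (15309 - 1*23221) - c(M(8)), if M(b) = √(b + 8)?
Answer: -7920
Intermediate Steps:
M(b) = √(8 + b)
c(f) = 2*f (c(f) = f + f = 2*f)
(15309 - 1*23221) - c(M(8)) = (15309 - 1*23221) - 2*√(8 + 8) = (15309 - 23221) - 2*√16 = -7912 - 2*4 = -7912 - 1*8 = -7912 - 8 = -7920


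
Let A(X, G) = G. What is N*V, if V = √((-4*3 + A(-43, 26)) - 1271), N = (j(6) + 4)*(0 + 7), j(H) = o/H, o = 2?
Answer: 91*I*√1257/3 ≈ 1075.4*I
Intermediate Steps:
j(H) = 2/H
N = 91/3 (N = (2/6 + 4)*(0 + 7) = (2*(⅙) + 4)*7 = (⅓ + 4)*7 = (13/3)*7 = 91/3 ≈ 30.333)
V = I*√1257 (V = √((-4*3 + 26) - 1271) = √((-12 + 26) - 1271) = √(14 - 1271) = √(-1257) = I*√1257 ≈ 35.454*I)
N*V = 91*(I*√1257)/3 = 91*I*√1257/3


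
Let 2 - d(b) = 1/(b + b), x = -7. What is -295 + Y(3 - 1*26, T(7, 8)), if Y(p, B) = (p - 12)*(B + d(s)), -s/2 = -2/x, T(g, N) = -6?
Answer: -1485/8 ≈ -185.63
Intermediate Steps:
s = -4/7 (s = -(-4)/(-7) = -(-4)*(-1)/7 = -2*2/7 = -4/7 ≈ -0.57143)
d(b) = 2 - 1/(2*b) (d(b) = 2 - 1/(b + b) = 2 - 1/(2*b))
Y(p, B) = (-12 + p)*(23/8 + B) (Y(p, B) = (p - 12)*(B + (2 - 1/(2*(-4/7)))) = (-12 + p)*(B + (2 - ½*(-7/4))) = (-12 + p)*(B + (2 + 7/8)) = (-12 + p)*(B + 23/8) = (-12 + p)*(23/8 + B))
-295 + Y(3 - 1*26, T(7, 8)) = -295 + (-69/2 - 12*(-6) + 23*(3 - 1*26)/8 - 6*(3 - 1*26)) = -295 + (-69/2 + 72 + 23*(3 - 26)/8 - 6*(3 - 26)) = -295 + (-69/2 + 72 + (23/8)*(-23) - 6*(-23)) = -295 + (-69/2 + 72 - 529/8 + 138) = -295 + 875/8 = -1485/8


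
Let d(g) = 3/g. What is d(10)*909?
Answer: 2727/10 ≈ 272.70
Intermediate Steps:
d(10)*909 = (3/10)*909 = 2727/10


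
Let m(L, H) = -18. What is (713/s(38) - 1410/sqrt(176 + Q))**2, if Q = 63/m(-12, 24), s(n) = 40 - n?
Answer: 12752807/92 - 2914*sqrt(690) ≈ 62073.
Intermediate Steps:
Q = -7/2 (Q = 63/(-18) = 63*(-1/18) = -7/2 ≈ -3.5000)
(713/s(38) - 1410/sqrt(176 + Q))**2 = (713/(40 - 1*38) - 1410/sqrt(176 - 7/2))**2 = (713/(40 - 38) - 1410*sqrt(690)/345)**2 = (713/2 - 1410*sqrt(690)/345)**2 = (713*(1/2) - 94*sqrt(690)/23)**2 = (713/2 - 94*sqrt(690)/23)**2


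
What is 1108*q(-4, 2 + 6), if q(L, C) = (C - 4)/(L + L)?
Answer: -554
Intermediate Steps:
q(L, C) = (-4 + C)/(2*L) (q(L, C) = (-4 + C)/((2*L)) = (-4 + C)*(1/(2*L)) = (-4 + C)/(2*L))
1108*q(-4, 2 + 6) = 1108*((½)*(-4 + (2 + 6))/(-4)) = 1108*((½)*(-¼)*(-4 + 8)) = 1108*((½)*(-¼)*4) = 1108*(-½) = -554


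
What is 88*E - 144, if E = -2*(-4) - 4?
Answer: 208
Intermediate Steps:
E = 4 (E = 8 - 4 = 4)
88*E - 144 = 88*4 - 144 = 352 - 144 = 208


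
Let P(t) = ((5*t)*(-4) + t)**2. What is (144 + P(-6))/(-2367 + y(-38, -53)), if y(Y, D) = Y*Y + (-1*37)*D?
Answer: 2190/173 ≈ 12.659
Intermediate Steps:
y(Y, D) = Y**2 - 37*D
P(t) = 361*t**2 (P(t) = (-20*t + t)**2 = (-19*t)**2 = 361*t**2)
(144 + P(-6))/(-2367 + y(-38, -53)) = (144 + 361*(-6)**2)/(-2367 + ((-38)**2 - 37*(-53))) = (144 + 361*36)/(-2367 + (1444 + 1961)) = (144 + 12996)/(-2367 + 3405) = 13140/1038 = 13140*(1/1038) = 2190/173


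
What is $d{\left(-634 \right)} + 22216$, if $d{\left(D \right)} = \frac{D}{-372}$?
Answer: $\frac{4132493}{186} \approx 22218.0$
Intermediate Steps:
$d{\left(D \right)} = - \frac{D}{372}$ ($d{\left(D \right)} = D \left(- \frac{1}{372}\right) = - \frac{D}{372}$)
$d{\left(-634 \right)} + 22216 = \left(- \frac{1}{372}\right) \left(-634\right) + 22216 = \frac{317}{186} + 22216 = \frac{4132493}{186}$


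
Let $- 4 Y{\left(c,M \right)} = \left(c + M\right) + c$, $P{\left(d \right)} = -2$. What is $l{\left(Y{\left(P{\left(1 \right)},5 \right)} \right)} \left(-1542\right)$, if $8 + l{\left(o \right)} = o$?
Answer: $\frac{25443}{2} \approx 12722.0$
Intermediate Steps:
$Y{\left(c,M \right)} = - \frac{c}{2} - \frac{M}{4}$ ($Y{\left(c,M \right)} = - \frac{\left(c + M\right) + c}{4} = - \frac{\left(M + c\right) + c}{4} = - \frac{M + 2 c}{4} = - \frac{c}{2} - \frac{M}{4}$)
$l{\left(o \right)} = -8 + o$
$l{\left(Y{\left(P{\left(1 \right)},5 \right)} \right)} \left(-1542\right) = \left(-8 - \frac{1}{4}\right) \left(-1542\right) = \left(- \frac{33}{4}\right) \left(-1542\right) = \frac{25443}{2}$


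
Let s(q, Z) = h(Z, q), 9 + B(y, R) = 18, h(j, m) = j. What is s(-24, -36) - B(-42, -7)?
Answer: -45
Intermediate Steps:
B(y, R) = 9 (B(y, R) = -9 + 18 = 9)
s(q, Z) = Z
s(-24, -36) - B(-42, -7) = -36 - 1*9 = -36 - 9 = -45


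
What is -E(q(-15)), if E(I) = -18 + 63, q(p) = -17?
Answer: -45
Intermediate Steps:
E(I) = 45
-E(q(-15)) = -1*45 = -45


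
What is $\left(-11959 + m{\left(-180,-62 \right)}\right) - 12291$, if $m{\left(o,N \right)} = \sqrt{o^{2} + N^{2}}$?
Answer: $-24250 + 2 \sqrt{9061} \approx -24060.0$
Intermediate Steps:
$m{\left(o,N \right)} = \sqrt{N^{2} + o^{2}}$
$\left(-11959 + m{\left(-180,-62 \right)}\right) - 12291 = \left(-11959 + \sqrt{\left(-62\right)^{2} + \left(-180\right)^{2}}\right) - 12291 = \left(-11959 + \sqrt{3844 + 32400}\right) - 12291 = \left(-11959 + \sqrt{36244}\right) - 12291 = \left(-11959 + 2 \sqrt{9061}\right) - 12291 = -24250 + 2 \sqrt{9061}$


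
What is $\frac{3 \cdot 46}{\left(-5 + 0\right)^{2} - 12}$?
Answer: $\frac{138}{13} \approx 10.615$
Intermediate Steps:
$\frac{3 \cdot 46}{\left(-5 + 0\right)^{2} - 12} = \frac{138}{\left(-5\right)^{2} - 12} = \frac{138}{25 - 12} = \frac{138}{13}$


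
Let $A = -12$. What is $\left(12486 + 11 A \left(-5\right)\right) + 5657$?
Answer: $18803$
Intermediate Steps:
$\left(12486 + 11 A \left(-5\right)\right) + 5657 = \left(12486 + 11 \left(-12\right) \left(-5\right)\right) + 5657 = \left(12486 - -660\right) + 5657 = \left(12486 + 660\right) + 5657 = 13146 + 5657 = 18803$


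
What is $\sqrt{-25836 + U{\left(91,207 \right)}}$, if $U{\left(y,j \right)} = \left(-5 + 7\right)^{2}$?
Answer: $2 i \sqrt{6458} \approx 160.72 i$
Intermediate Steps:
$U{\left(y,j \right)} = 4$ ($U{\left(y,j \right)} = 2^{2} = 4$)
$\sqrt{-25836 + U{\left(91,207 \right)}} = \sqrt{-25836 + 4} = \sqrt{-25832} = 2 i \sqrt{6458}$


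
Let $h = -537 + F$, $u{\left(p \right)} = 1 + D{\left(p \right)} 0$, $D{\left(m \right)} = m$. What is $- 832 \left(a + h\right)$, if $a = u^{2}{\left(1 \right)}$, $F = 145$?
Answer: $325312$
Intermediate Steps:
$u{\left(p \right)} = 1$ ($u{\left(p \right)} = 1 + p 0 = 1 + 0 = 1$)
$h = -392$ ($h = -537 + 145 = -392$)
$a = 1$ ($a = 1^{2} = 1$)
$- 832 \left(a + h\right) = - 832 \left(1 - 392\right) = \left(-832\right) \left(-391\right) = 325312$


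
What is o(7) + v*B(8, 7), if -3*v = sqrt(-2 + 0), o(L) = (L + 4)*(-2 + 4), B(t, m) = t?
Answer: 22 - 8*I*sqrt(2)/3 ≈ 22.0 - 3.7712*I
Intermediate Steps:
o(L) = 8 + 2*L (o(L) = (4 + L)*2 = 8 + 2*L)
v = -I*sqrt(2)/3 (v = -sqrt(-2 + 0)/3 = -I*sqrt(2)/3 ≈ -0.4714*I)
o(7) + v*B(8, 7) = (8 + 2*7) - I*sqrt(2)/3*8 = (8 + 14) - 8*I*sqrt(2)/3 = 22 - 8*I*sqrt(2)/3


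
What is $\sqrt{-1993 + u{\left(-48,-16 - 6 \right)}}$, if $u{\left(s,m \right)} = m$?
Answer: $i \sqrt{2015} \approx 44.889 i$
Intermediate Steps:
$\sqrt{-1993 + u{\left(-48,-16 - 6 \right)}} = \sqrt{-1993 - 22} = \sqrt{-2015} = i \sqrt{2015}$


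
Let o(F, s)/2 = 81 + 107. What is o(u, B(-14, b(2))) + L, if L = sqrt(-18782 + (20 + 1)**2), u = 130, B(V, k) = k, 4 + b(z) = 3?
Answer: 376 + I*sqrt(18341) ≈ 376.0 + 135.43*I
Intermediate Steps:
b(z) = -1 (b(z) = -4 + 3 = -1)
o(F, s) = 376 (o(F, s) = 2*(81 + 107) = 2*188 = 376)
L = I*sqrt(18341) (L = sqrt(-18782 + 21**2) = sqrt(-18782 + 441) = sqrt(-18341) = I*sqrt(18341) ≈ 135.43*I)
o(u, B(-14, b(2))) + L = 376 + I*sqrt(18341)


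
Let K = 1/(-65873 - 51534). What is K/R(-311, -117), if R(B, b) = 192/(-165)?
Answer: 55/7514048 ≈ 7.3196e-6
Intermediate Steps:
R(B, b) = -64/55 (R(B, b) = 192*(-1/165) = -64/55)
K = -1/117407 (K = 1/(-117407) = -1/117407 ≈ -8.5174e-6)
K/R(-311, -117) = -1/(117407*(-64/55)) = -1/117407*(-55/64) = 55/7514048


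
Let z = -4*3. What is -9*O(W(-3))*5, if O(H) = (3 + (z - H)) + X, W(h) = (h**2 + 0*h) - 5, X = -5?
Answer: 810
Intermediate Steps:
z = -12
W(h) = -5 + h**2 (W(h) = (h**2 + 0) - 5 = h**2 - 5 = -5 + h**2)
O(H) = -14 - H (O(H) = (3 + (-12 - H)) - 5 = (-9 - H) - 5 = -14 - H)
-9*O(W(-3))*5 = -9*(-14 - (-5 + (-3)**2))*5 = -9*(-14 - (-5 + 9))*5 = -9*(-14 - 1*4)*5 = -9*(-14 - 4)*5 = -9*(-18)*5 = 162*5 = 810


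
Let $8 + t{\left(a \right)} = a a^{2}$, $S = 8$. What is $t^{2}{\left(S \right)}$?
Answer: $254016$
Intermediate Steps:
$t{\left(a \right)} = -8 + a^{3}$ ($t{\left(a \right)} = -8 + a a^{2} = -8 + a^{3}$)
$t^{2}{\left(S \right)} = \left(-8 + 8^{3}\right)^{2} = \left(-8 + 512\right)^{2} = 504^{2} = 254016$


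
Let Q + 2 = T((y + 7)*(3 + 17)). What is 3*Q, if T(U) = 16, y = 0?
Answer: 42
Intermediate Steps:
Q = 14 (Q = -2 + 16 = 14)
3*Q = 3*14 = 42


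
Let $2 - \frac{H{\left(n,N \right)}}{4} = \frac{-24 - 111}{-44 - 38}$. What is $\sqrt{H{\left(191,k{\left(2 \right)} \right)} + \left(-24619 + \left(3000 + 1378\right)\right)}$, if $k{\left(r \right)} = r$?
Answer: $\frac{i \sqrt{34022743}}{41} \approx 142.27 i$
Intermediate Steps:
$H{\left(n,N \right)} = \frac{58}{41}$ ($H{\left(n,N \right)} = 8 - 4 \frac{-24 - 111}{-44 - 38} = 8 - 4 \left(- \frac{135}{-82}\right) = 8 - 4 \left(\left(-135\right) \left(- \frac{1}{82}\right)\right) = 8 - \frac{270}{41} = \frac{58}{41}$)
$\sqrt{H{\left(191,k{\left(2 \right)} \right)} + \left(-24619 + \left(3000 + 1378\right)\right)} = \sqrt{\frac{58}{41} + \left(-24619 + \left(3000 + 1378\right)\right)} = \sqrt{\frac{58}{41} + \left(-24619 + 4378\right)} = \sqrt{\frac{58}{41} - 20241} = \sqrt{- \frac{829823}{41}} = \frac{i \sqrt{34022743}}{41}$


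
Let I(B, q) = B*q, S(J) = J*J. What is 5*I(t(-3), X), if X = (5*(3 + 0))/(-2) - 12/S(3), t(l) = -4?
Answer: 530/3 ≈ 176.67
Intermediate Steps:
S(J) = J²
X = -53/6 (X = (5*(3 + 0))/(-2) - 12/(3²) = (5*3)*(-½) - 12/9 = 15*(-½) - 12*⅑ = -15/2 - 4/3 = -53/6 ≈ -8.8333)
5*I(t(-3), X) = 5*(-4*(-53/6)) = 5*(106/3) = 530/3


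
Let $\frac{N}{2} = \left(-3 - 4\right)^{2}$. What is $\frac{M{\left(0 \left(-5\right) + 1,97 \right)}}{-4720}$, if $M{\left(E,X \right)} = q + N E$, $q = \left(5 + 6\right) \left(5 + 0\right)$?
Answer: $- \frac{153}{4720} \approx -0.032415$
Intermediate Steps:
$q = 55$ ($q = 11 \cdot 5 = 55$)
$N = 98$ ($N = 2 \left(-3 - 4\right)^{2} = 2 \left(-7\right)^{2} = 2 \cdot 49 = 98$)
$M{\left(E,X \right)} = 55 + 98 E$
$\frac{M{\left(0 \left(-5\right) + 1,97 \right)}}{-4720} = \frac{55 + 98 \left(0 \left(-5\right) + 1\right)}{-4720} = \left(55 + 98 \left(0 + 1\right)\right) \left(- \frac{1}{4720}\right) = \left(55 + 98 \cdot 1\right) \left(- \frac{1}{4720}\right) = \left(55 + 98\right) \left(- \frac{1}{4720}\right) = 153 \left(- \frac{1}{4720}\right) = - \frac{153}{4720}$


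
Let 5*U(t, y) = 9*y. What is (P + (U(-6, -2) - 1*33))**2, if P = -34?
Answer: 124609/25 ≈ 4984.4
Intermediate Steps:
U(t, y) = 9*y/5 (U(t, y) = (9*y)/5 = 9*y/5)
(P + (U(-6, -2) - 1*33))**2 = (-34 + ((9/5)*(-2) - 1*33))**2 = (-34 + (-18/5 - 33))**2 = (-34 - 183/5)**2 = (-353/5)**2 = 124609/25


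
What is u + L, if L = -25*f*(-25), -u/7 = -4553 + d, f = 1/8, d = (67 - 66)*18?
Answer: 254585/8 ≈ 31823.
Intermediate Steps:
d = 18 (d = 1*18 = 18)
f = ⅛ ≈ 0.12500
u = 31745 (u = -7*(-4553 + 18) = -7*(-4535) = 31745)
L = 625/8 (L = -25*⅛*(-25) = -25/8*(-25) = 625/8 ≈ 78.125)
u + L = 31745 + 625/8 = 254585/8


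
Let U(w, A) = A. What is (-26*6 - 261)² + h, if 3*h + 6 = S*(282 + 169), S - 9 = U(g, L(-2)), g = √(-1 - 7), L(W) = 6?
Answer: 176142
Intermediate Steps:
g = 2*I*√2 (g = √(-8) = 2*I*√2 ≈ 2.8284*I)
S = 15 (S = 9 + 6 = 15)
h = 2253 (h = -2 + (15*(282 + 169))/3 = -2 + (15*451)/3 = -2 + (⅓)*6765 = -2 + 2255 = 2253)
(-26*6 - 261)² + h = (-26*6 - 261)² + 2253 = (-156 - 261)² + 2253 = (-417)² + 2253 = 173889 + 2253 = 176142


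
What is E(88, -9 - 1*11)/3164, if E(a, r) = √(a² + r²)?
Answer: √509/791 ≈ 0.028522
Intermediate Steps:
E(88, -9 - 1*11)/3164 = √(88² + (-9 - 1*11)²)/3164 = √(7744 + (-9 - 11)²)*(1/3164) = √(7744 + (-20)²)*(1/3164) = √(7744 + 400)*(1/3164) = √8144*(1/3164) = (4*√509)*(1/3164) = √509/791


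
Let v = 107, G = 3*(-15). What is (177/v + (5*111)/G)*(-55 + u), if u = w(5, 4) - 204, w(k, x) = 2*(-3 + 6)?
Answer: 867284/321 ≈ 2701.8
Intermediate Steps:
w(k, x) = 6 (w(k, x) = 2*3 = 6)
G = -45
u = -198 (u = 6 - 204 = -198)
(177/v + (5*111)/G)*(-55 + u) = (177/107 + (5*111)/(-45))*(-55 - 198) = (177*(1/107) + 555*(-1/45))*(-253) = (177/107 - 37/3)*(-253) = -3428/321*(-253) = 867284/321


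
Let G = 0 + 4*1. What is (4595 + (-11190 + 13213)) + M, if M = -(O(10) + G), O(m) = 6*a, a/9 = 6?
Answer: 6290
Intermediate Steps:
a = 54 (a = 9*6 = 54)
G = 4 (G = 0 + 4 = 4)
O(m) = 324 (O(m) = 6*54 = 324)
M = -328 (M = -(324 + 4) = -1*328 = -328)
(4595 + (-11190 + 13213)) + M = (4595 + (-11190 + 13213)) - 328 = (4595 + 2023) - 328 = 6618 - 328 = 6290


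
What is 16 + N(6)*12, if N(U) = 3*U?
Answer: 232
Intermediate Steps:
16 + N(6)*12 = 16 + (3*6)*12 = 16 + 18*12 = 16 + 216 = 232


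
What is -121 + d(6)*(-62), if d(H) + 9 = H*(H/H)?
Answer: 65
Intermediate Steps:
d(H) = -9 + H (d(H) = -9 + H*(H/H) = -9 + H*1 = -9 + H)
-121 + d(6)*(-62) = -121 + (-9 + 6)*(-62) = -121 - 3*(-62) = -121 + 186 = 65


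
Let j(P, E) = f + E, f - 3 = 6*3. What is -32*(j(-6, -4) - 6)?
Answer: -352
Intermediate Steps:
f = 21 (f = 3 + 6*3 = 3 + 18 = 21)
j(P, E) = 21 + E
-32*(j(-6, -4) - 6) = -32*((21 - 4) - 6) = -32*(17 - 6) = -32*11 = -352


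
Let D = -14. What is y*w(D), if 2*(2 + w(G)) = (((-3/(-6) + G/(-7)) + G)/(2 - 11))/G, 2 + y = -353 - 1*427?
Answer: 403121/252 ≈ 1599.7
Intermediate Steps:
y = -782 (y = -2 + (-353 - 1*427) = -2 + (-353 - 427) = -2 - 780 = -782)
w(G) = -2 + (-1/18 - 2*G/21)/(2*G) (w(G) = -2 + ((((-3/(-6) + G/(-7)) + G)/(2 - 11))/G)/2 = -2 + ((((-3*(-⅙) + G*(-⅐)) + G)/(-9))/G)/2 = -2 + ((((½ - G/7) + G)*(-⅑))/G)/2 = -2 + (((½ + 6*G/7)*(-⅑))/G)/2 = -2 + ((-1/18 - 2*G/21)/G)/2 = -2 + (-1/18 - 2*G/21)/(2*G))
y*w(D) = -391*(-7 - 516*(-14))/(126*(-14)) = -391*(-1)*(-7 + 7224)/(126*14) = -391*(-1)*7217/(126*14) = -782*(-1031/504) = 403121/252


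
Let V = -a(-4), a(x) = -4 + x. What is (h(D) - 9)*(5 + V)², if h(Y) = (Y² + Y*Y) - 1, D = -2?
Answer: -338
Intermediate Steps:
V = 8 (V = -(-4 - 4) = -1*(-8) = 8)
h(Y) = -1 + 2*Y² (h(Y) = (Y² + Y²) - 1 = 2*Y² - 1 = -1 + 2*Y²)
(h(D) - 9)*(5 + V)² = ((-1 + 2*(-2)²) - 9)*(5 + 8)² = ((-1 + 2*4) - 9)*13² = ((-1 + 8) - 9)*169 = (7 - 9)*169 = -2*169 = -338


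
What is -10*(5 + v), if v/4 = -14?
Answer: 510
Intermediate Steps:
v = -56 (v = 4*(-14) = -56)
-10*(5 + v) = -10*(5 - 56) = -10*(-51) = 510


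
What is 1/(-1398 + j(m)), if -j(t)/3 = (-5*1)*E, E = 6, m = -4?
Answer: -1/1308 ≈ -0.00076453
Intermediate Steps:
j(t) = 90 (j(t) = -3*(-5*1)*6 = -(-15)*6 = -3*(-30) = 90)
1/(-1398 + j(m)) = 1/(-1398 + 90) = 1/(-1308) = -1/1308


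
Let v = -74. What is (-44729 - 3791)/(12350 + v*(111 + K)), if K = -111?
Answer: -4852/1235 ≈ -3.9287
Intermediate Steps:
(-44729 - 3791)/(12350 + v*(111 + K)) = (-44729 - 3791)/(12350 - 74*(111 - 111)) = -48520/(12350 - 74*0) = -48520/(12350 + 0) = -48520/12350 = -48520*1/12350 = -4852/1235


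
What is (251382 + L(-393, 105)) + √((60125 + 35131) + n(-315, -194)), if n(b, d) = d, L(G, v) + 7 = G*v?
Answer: 210110 + √95062 ≈ 2.1042e+5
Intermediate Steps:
L(G, v) = -7 + G*v
(251382 + L(-393, 105)) + √((60125 + 35131) + n(-315, -194)) = (251382 + (-7 - 393*105)) + √((60125 + 35131) - 194) = (251382 + (-7 - 41265)) + √(95256 - 194) = (251382 - 41272) + √95062 = 210110 + √95062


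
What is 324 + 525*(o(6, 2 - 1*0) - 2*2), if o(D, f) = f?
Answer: -726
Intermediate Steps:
324 + 525*(o(6, 2 - 1*0) - 2*2) = 324 + 525*((2 - 1*0) - 2*2) = 324 + 525*((2 + 0) - 4) = 324 + 525*(2 - 4) = 324 + 525*(-2) = 324 - 1050 = -726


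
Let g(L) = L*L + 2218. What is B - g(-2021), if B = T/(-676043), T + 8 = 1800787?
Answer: -2762759011116/676043 ≈ -4.0867e+6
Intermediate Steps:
g(L) = 2218 + L² (g(L) = L² + 2218 = 2218 + L²)
T = 1800779 (T = -8 + 1800787 = 1800779)
B = -1800779/676043 (B = 1800779/(-676043) = 1800779*(-1/676043) = -1800779/676043 ≈ -2.6637)
B - g(-2021) = -1800779/676043 - (2218 + (-2021)²) = -1800779/676043 - (2218 + 4084441) = -1800779/676043 - 1*4086659 = -1800779/676043 - 4086659 = -2762759011116/676043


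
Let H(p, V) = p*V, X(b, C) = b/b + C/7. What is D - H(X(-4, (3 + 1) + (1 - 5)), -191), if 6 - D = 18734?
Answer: -18537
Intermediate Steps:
D = -18728 (D = 6 - 1*18734 = 6 - 18734 = -18728)
X(b, C) = 1 + C/7 (X(b, C) = 1 + C*(⅐) = 1 + C/7)
H(p, V) = V*p
D - H(X(-4, (3 + 1) + (1 - 5)), -191) = -18728 - (-191)*(1 + ((3 + 1) + (1 - 5))/7) = -18728 - (-191)*(1 + (4 - 4)/7) = -18728 - (-191)*(1 + (⅐)*0) = -18728 - (-191)*(1 + 0) = -18728 - (-191) = -18728 - 1*(-191) = -18728 + 191 = -18537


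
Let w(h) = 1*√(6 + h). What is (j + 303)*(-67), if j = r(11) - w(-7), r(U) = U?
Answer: -21038 + 67*I ≈ -21038.0 + 67.0*I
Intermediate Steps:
w(h) = √(6 + h)
j = 11 - I (j = 11 - √(6 - 7) = 11 - √(-1) = 11 - I ≈ 11.0 - 1.0*I)
(j + 303)*(-67) = ((11 - I) + 303)*(-67) = (314 - I)*(-67) = -21038 + 67*I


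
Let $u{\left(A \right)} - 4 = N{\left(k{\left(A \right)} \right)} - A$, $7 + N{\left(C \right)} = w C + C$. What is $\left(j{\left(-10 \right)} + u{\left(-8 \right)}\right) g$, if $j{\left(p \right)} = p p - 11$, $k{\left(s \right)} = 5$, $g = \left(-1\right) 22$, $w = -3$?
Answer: $-1848$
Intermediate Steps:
$g = -22$
$N{\left(C \right)} = -7 - 2 C$ ($N{\left(C \right)} = -7 + \left(- 3 C + C\right) = -7 - 2 C$)
$j{\left(p \right)} = -11 + p^{2}$ ($j{\left(p \right)} = p^{2} - 11 = -11 + p^{2}$)
$u{\left(A \right)} = -13 - A$ ($u{\left(A \right)} = 4 - \left(17 + A\right) = -13 - A$)
$\left(j{\left(-10 \right)} + u{\left(-8 \right)}\right) g = \left(\left(-11 + \left(-10\right)^{2}\right) - 5\right) \left(-22\right) = \left(\left(-11 + 100\right) + \left(-13 + 8\right)\right) \left(-22\right) = \left(89 - 5\right) \left(-22\right) = 84 \left(-22\right) = -1848$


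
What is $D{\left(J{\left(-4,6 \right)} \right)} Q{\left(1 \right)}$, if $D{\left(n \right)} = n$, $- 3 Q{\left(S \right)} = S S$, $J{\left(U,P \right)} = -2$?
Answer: $\frac{2}{3} \approx 0.66667$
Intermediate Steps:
$Q{\left(S \right)} = - \frac{S^{2}}{3}$ ($Q{\left(S \right)} = - \frac{S S}{3} = - \frac{S^{2}}{3}$)
$D{\left(J{\left(-4,6 \right)} \right)} Q{\left(1 \right)} = - 2 \left(- \frac{1^{2}}{3}\right) = - 2 \left(\left(- \frac{1}{3}\right) 1\right) = \left(-2\right) \left(- \frac{1}{3}\right) = \frac{2}{3}$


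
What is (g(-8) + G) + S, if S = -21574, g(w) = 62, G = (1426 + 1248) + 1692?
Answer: -17146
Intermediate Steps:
G = 4366 (G = 2674 + 1692 = 4366)
(g(-8) + G) + S = (62 + 4366) - 21574 = 4428 - 21574 = -17146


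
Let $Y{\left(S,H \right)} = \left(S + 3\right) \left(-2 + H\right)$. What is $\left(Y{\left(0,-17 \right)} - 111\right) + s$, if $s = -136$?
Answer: $-304$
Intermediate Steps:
$Y{\left(S,H \right)} = \left(-2 + H\right) \left(3 + S\right)$ ($Y{\left(S,H \right)} = \left(3 + S\right) \left(-2 + H\right) = \left(-2 + H\right) \left(3 + S\right)$)
$\left(Y{\left(0,-17 \right)} - 111\right) + s = \left(\left(-6 - 0 + 3 \left(-17\right) - 0\right) - 111\right) - 136 = \left(\left(-6 + 0 - 51 + 0\right) - 111\right) - 136 = \left(-57 - 111\right) - 136 = -168 - 136 = -304$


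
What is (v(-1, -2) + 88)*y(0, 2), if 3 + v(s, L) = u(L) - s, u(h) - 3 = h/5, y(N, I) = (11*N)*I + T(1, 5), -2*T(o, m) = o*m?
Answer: -443/2 ≈ -221.50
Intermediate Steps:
T(o, m) = -m*o/2 (T(o, m) = -o*m/2 = -m*o/2)
y(N, I) = -5/2 + 11*I*N (y(N, I) = (11*N)*I - ½*5*1 = 11*I*N - 5/2 = -5/2 + 11*I*N)
u(h) = 3 + h/5
v(s, L) = -s + L/5 (v(s, L) = -3 + ((3 + L/5) - s) = -3 + (3 - s + L/5) = -s + L/5)
(v(-1, -2) + 88)*y(0, 2) = ((-1*(-1) + (⅕)*(-2)) + 88)*(-5/2 + 11*2*0) = ((1 - ⅖) + 88)*(-5/2 + 0) = (⅗ + 88)*(-5/2) = (443/5)*(-5/2) = -443/2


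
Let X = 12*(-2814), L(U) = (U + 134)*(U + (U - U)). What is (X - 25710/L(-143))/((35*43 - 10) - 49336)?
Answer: 14495042/20523789 ≈ 0.70626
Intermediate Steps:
L(U) = U*(134 + U) (L(U) = (134 + U)*(U + 0) = (134 + U)*U = U*(134 + U))
X = -33768
(X - 25710/L(-143))/((35*43 - 10) - 49336) = (-33768 - 25710*(-1/(143*(134 - 143))))/((35*43 - 10) - 49336) = (-33768 - 25710/((-143*(-9))))/((1505 - 10) - 49336) = (-33768 - 25710/1287)/(1495 - 49336) = (-33768 - 25710*1/1287)/(-47841) = (-33768 - 8570/429)*(-1/47841) = -14495042/429*(-1/47841) = 14495042/20523789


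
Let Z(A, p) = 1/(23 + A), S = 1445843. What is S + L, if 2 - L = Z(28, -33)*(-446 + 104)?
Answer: 24579479/17 ≈ 1.4459e+6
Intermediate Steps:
L = 148/17 (L = 2 - (-446 + 104)/(23 + 28) = 2 - (-342)/51 = 2 - 1*(-114/17) = 2 + 114/17 = 148/17 ≈ 8.7059)
S + L = 1445843 + 148/17 = 24579479/17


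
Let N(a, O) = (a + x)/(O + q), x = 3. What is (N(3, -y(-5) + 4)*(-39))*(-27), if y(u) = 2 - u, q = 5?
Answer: 3159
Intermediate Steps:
N(a, O) = (3 + a)/(5 + O) (N(a, O) = (a + 3)/(O + 5) = (3 + a)/(5 + O))
(N(3, -y(-5) + 4)*(-39))*(-27) = (((3 + 3)/(5 + (-(2 - 1*(-5)) + 4)))*(-39))*(-27) = ((6/(5 + (-(2 + 5) + 4)))*(-39))*(-27) = ((6/(5 + (-1*7 + 4)))*(-39))*(-27) = ((6/(5 + (-7 + 4)))*(-39))*(-27) = ((6/(5 - 3))*(-39))*(-27) = ((6/2)*(-39))*(-27) = (((½)*6)*(-39))*(-27) = (3*(-39))*(-27) = -117*(-27) = 3159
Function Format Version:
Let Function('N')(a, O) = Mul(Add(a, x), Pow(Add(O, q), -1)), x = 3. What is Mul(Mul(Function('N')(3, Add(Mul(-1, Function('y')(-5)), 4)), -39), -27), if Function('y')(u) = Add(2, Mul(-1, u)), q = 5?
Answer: 3159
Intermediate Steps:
Function('N')(a, O) = Mul(Pow(Add(5, O), -1), Add(3, a)) (Function('N')(a, O) = Mul(Add(a, 3), Pow(Add(O, 5), -1)) = Mul(Add(3, a), Pow(Add(5, O), -1)) = Mul(Pow(Add(5, O), -1), Add(3, a)))
Mul(Mul(Function('N')(3, Add(Mul(-1, Function('y')(-5)), 4)), -39), -27) = Mul(Mul(Mul(Pow(Add(5, Add(Mul(-1, Add(2, Mul(-1, -5))), 4)), -1), Add(3, 3)), -39), -27) = Mul(Mul(Mul(Pow(Add(5, Add(Mul(-1, Add(2, 5)), 4)), -1), 6), -39), -27) = Mul(Mul(Mul(Pow(Add(5, Add(Mul(-1, 7), 4)), -1), 6), -39), -27) = Mul(Mul(Mul(Pow(Add(5, Add(-7, 4)), -1), 6), -39), -27) = Mul(Mul(Mul(Pow(Add(5, -3), -1), 6), -39), -27) = Mul(Mul(Mul(Pow(2, -1), 6), -39), -27) = Mul(Mul(Mul(Rational(1, 2), 6), -39), -27) = Mul(Mul(3, -39), -27) = Mul(-117, -27) = 3159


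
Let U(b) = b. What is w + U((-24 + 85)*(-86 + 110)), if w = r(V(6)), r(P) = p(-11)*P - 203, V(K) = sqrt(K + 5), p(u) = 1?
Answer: 1261 + sqrt(11) ≈ 1264.3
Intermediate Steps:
V(K) = sqrt(5 + K)
r(P) = -203 + P (r(P) = 1*P - 203 = P - 203 = -203 + P)
w = -203 + sqrt(11) (w = -203 + sqrt(5 + 6) = -203 + sqrt(11) ≈ -199.68)
w + U((-24 + 85)*(-86 + 110)) = (-203 + sqrt(11)) + (-24 + 85)*(-86 + 110) = (-203 + sqrt(11)) + 61*24 = (-203 + sqrt(11)) + 1464 = 1261 + sqrt(11)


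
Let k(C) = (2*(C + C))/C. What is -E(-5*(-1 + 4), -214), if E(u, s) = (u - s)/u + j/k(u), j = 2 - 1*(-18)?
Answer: 124/15 ≈ 8.2667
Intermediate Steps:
k(C) = 4 (k(C) = (2*(2*C))/C = (4*C)/C = 4)
j = 20 (j = 2 + 18 = 20)
E(u, s) = 5 + (u - s)/u (E(u, s) = (u - s)/u + 20/4 = (u - s)/u + 20*(1/4) = (u - s)/u + 5 = 5 + (u - s)/u)
-E(-5*(-1 + 4), -214) = -(6 - 1*(-214)/(-5*(-1 + 4))) = -(6 - 1*(-214)/(-5*3)) = -(6 - 1*(-214)/(-15)) = -(6 - 1*(-214)*(-1/15)) = -(6 - 214/15) = -1*(-124/15) = 124/15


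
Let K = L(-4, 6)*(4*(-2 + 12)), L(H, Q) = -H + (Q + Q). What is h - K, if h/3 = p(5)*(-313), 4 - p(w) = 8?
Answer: 3116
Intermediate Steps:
p(w) = -4 (p(w) = 4 - 1*8 = 4 - 8 = -4)
L(H, Q) = -H + 2*Q
h = 3756 (h = 3*(-4*(-313)) = 3*1252 = 3756)
K = 640 (K = (-1*(-4) + 2*6)*(4*(-2 + 12)) = (4 + 12)*(4*10) = 16*40 = 640)
h - K = 3756 - 1*640 = 3756 - 640 = 3116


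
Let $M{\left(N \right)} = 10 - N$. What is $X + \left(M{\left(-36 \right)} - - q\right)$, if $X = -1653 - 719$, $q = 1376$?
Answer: $-950$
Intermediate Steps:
$X = -2372$ ($X = -1653 - 719 = -2372$)
$X + \left(M{\left(-36 \right)} - - q\right) = -2372 + \left(\left(10 - -36\right) - \left(-1\right) 1376\right) = -2372 + \left(\left(10 + 36\right) - -1376\right) = -2372 + \left(46 + 1376\right) = -2372 + 1422 = -950$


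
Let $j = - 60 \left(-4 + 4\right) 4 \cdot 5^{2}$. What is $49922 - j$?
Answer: $49922$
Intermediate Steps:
$j = 0$ ($j = - 60 \cdot 0 \cdot 4 \cdot 25 = \left(-60\right) 0 \cdot 25 = 0 \cdot 25 = 0$)
$49922 - j = 49922 - 0 = 49922 + 0 = 49922$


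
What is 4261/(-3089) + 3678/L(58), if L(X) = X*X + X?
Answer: -1609900/5285279 ≈ -0.30460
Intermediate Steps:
L(X) = X + X² (L(X) = X² + X = X + X²)
4261/(-3089) + 3678/L(58) = 4261/(-3089) + 3678/((58*(1 + 58))) = 4261*(-1/3089) + 3678/((58*59)) = -4261/3089 + 3678/3422 = -4261/3089 + 3678*(1/3422) = -4261/3089 + 1839/1711 = -1609900/5285279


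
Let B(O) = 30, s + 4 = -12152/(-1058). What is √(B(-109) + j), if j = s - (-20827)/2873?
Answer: √1155814241/5083 ≈ 6.6884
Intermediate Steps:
s = 3960/529 (s = -4 - 12152/(-1058) = -4 - 12152*(-1/1058) = -4 + 6076/529 = 3960/529 ≈ 7.4858)
j = 22394563/1519817 (j = 3960/529 - (-20827)/2873 = 3960/529 - 1*(-20827/2873) = 3960/529 + 20827/2873 = 22394563/1519817 ≈ 14.735)
√(B(-109) + j) = √(30 + 22394563/1519817) = √(67989073/1519817) = √1155814241/5083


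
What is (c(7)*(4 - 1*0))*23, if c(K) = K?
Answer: 644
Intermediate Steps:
(c(7)*(4 - 1*0))*23 = (7*(4 - 1*0))*23 = (7*(4 + 0))*23 = (7*4)*23 = 28*23 = 644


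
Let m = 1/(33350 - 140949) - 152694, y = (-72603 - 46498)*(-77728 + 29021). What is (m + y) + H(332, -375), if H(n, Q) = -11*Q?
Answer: 624171452064961/107599 ≈ 5.8009e+9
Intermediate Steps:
y = 5801052407 (y = -119101*(-48707) = 5801052407)
m = -16429721707/107599 (m = 1/(-107599) - 152694 = -1/107599 - 152694 = -16429721707/107599 ≈ -1.5269e+5)
(m + y) + H(332, -375) = (-16429721707/107599 + 5801052407) - 11*(-375) = 624171008219086/107599 + 4125 = 624171452064961/107599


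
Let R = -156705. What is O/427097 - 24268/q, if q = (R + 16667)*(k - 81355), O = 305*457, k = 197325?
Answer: 565912899492774/1734035907321355 ≈ 0.32636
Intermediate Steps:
O = 139385
q = -16240206860 (q = (-156705 + 16667)*(197325 - 81355) = -140038*115970 = -16240206860)
O/427097 - 24268/q = 139385/427097 - 24268/(-16240206860) = 139385*(1/427097) - 24268*(-1/16240206860) = 139385/427097 + 6067/4060051715 = 565912899492774/1734035907321355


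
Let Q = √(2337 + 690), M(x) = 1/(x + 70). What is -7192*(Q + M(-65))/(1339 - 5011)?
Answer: 899/2295 + 899*√3027/459 ≈ 108.15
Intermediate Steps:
M(x) = 1/(70 + x)
Q = √3027 ≈ 55.018
-7192*(Q + M(-65))/(1339 - 5011) = -7192*(√3027 + 1/(70 - 65))/(1339 - 5011) = -(-899/2295 - 899*√3027/459) = -7192*(-1/18360 - √3027/3672) = 899/2295 + 899*√3027/459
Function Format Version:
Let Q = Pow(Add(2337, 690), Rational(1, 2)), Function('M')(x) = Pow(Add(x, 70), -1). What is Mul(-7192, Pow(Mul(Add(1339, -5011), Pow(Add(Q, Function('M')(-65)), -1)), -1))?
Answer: Add(Rational(899, 2295), Mul(Rational(899, 459), Pow(3027, Rational(1, 2)))) ≈ 108.15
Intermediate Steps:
Function('M')(x) = Pow(Add(70, x), -1)
Q = Pow(3027, Rational(1, 2)) ≈ 55.018
Mul(-7192, Pow(Mul(Add(1339, -5011), Pow(Add(Q, Function('M')(-65)), -1)), -1)) = Mul(-7192, Pow(Mul(Add(1339, -5011), Pow(Add(Pow(3027, Rational(1, 2)), Pow(Add(70, -65), -1)), -1)), -1)) = Mul(-7192, Pow(Mul(-3672, Pow(Add(Pow(3027, Rational(1, 2)), Pow(5, -1)), -1)), -1)) = Mul(-7192, Pow(Mul(-3672, Pow(Add(Pow(3027, Rational(1, 2)), Rational(1, 5)), -1)), -1)) = Mul(-7192, Pow(Mul(-3672, Pow(Add(Rational(1, 5), Pow(3027, Rational(1, 2))), -1)), -1)) = Mul(-7192, Add(Rational(-1, 18360), Mul(Rational(-1, 3672), Pow(3027, Rational(1, 2))))) = Add(Rational(899, 2295), Mul(Rational(899, 459), Pow(3027, Rational(1, 2))))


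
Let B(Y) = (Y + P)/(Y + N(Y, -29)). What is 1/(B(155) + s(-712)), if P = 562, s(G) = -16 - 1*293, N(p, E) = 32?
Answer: -187/57066 ≈ -0.0032769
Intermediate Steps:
s(G) = -309 (s(G) = -16 - 293 = -309)
B(Y) = (562 + Y)/(32 + Y) (B(Y) = (Y + 562)/(Y + 32) = (562 + Y)/(32 + Y))
1/(B(155) + s(-712)) = 1/((562 + 155)/(32 + 155) - 309) = 1/(717/187 - 309) = 1/(-57066/187) = -187/57066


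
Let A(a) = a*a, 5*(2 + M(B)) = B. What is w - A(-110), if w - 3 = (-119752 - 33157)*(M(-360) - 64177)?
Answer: 9824544062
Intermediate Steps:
M(B) = -2 + B/5
A(a) = a²
w = 9824556162 (w = 3 + (-119752 - 33157)*((-2 + (⅕)*(-360)) - 64177) = 3 - 152909*((-2 - 72) - 64177) = 3 - 152909*(-74 - 64177) = 3 - 152909*(-64251) = 3 + 9824556159 = 9824556162)
w - A(-110) = 9824556162 - 1*(-110)² = 9824556162 - 1*12100 = 9824556162 - 12100 = 9824544062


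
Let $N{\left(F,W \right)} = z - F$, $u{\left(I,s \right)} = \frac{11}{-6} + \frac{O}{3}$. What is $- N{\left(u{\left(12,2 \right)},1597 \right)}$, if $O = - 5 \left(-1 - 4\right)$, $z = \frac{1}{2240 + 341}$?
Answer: $\frac{33551}{5162} \approx 6.4996$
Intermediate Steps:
$z = \frac{1}{2581} \approx 0.00038745$
$O = 25$ ($O = \left(-5\right) \left(-5\right) = 25$)
$u{\left(I,s \right)} = \frac{13}{2}$ ($u{\left(I,s \right)} = \frac{11}{-6} + \frac{25}{3} = 11 \left(- \frac{1}{6}\right) + 25 \cdot \frac{1}{3} = - \frac{11}{6} + \frac{25}{3} = \frac{13}{2}$)
$N{\left(F,W \right)} = \frac{1}{2581} - F$
$- N{\left(u{\left(12,2 \right)},1597 \right)} = - (\frac{1}{2581} - \frac{13}{2}) = \left(-1\right) \left(- \frac{33551}{5162}\right) = \frac{33551}{5162}$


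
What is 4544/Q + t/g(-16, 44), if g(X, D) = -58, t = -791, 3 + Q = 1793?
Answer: 839721/51910 ≈ 16.176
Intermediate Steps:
Q = 1790 (Q = -3 + 1793 = 1790)
4544/Q + t/g(-16, 44) = 4544/1790 - 791/(-58) = 4544*(1/1790) - 791*(-1/58) = 2272/895 + 791/58 = 839721/51910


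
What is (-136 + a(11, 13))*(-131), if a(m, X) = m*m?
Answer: 1965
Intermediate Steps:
a(m, X) = m²
(-136 + a(11, 13))*(-131) = (-136 + 11²)*(-131) = (-136 + 121)*(-131) = -15*(-131) = 1965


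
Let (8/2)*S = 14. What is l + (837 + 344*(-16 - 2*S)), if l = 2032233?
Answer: 2025158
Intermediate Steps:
S = 7/2 (S = (1/4)*14 = 7/2 ≈ 3.5000)
l + (837 + 344*(-16 - 2*S)) = 2032233 + (837 + 344*(-16 - 2*7/2)) = 2032233 + (837 + 344*(-16 - 7)) = 2032233 + (837 + 344*(-23)) = 2032233 + (837 - 7912) = 2032233 - 7075 = 2025158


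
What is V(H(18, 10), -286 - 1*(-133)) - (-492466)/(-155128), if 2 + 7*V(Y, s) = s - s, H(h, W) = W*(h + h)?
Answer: -1878759/542948 ≈ -3.4603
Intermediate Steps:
H(h, W) = 2*W*h (H(h, W) = W*(2*h) = 2*W*h)
V(Y, s) = -2/7 (V(Y, s) = -2/7 + (s - s)/7 = -2/7 + (⅐)*0 = -2/7 + 0 = -2/7)
V(H(18, 10), -286 - 1*(-133)) - (-492466)/(-155128) = -2/7 - (-492466)/(-155128) = -2/7 - (-492466)*(-1)/155128 = -2/7 - 1*246233/77564 = -2/7 - 246233/77564 = -1878759/542948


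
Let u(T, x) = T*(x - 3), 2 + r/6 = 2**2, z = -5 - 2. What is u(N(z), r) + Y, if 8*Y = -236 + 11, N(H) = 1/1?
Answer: -153/8 ≈ -19.125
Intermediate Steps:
z = -7
N(H) = 1
r = 12 (r = -12 + 6*2**2 = -12 + 6*4 = -12 + 24 = 12)
u(T, x) = T*(-3 + x)
Y = -225/8 (Y = (-236 + 11)/8 = (1/8)*(-225) = -225/8 ≈ -28.125)
u(N(z), r) + Y = 1*(-3 + 12) - 225/8 = 1*9 - 225/8 = 9 - 225/8 = -153/8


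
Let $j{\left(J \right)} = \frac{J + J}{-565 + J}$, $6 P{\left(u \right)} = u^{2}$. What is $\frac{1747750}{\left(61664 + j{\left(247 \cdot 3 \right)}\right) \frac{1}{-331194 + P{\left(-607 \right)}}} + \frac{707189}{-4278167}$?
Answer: $- \frac{532549671683851045091}{69655057295673} \approx -7.6455 \cdot 10^{6}$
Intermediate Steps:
$P{\left(u \right)} = \frac{u^{2}}{6}$
$j{\left(J \right)} = \frac{2 J}{-565 + J}$
$\frac{1747750}{\left(61664 + j{\left(247 \cdot 3 \right)}\right) \frac{1}{-331194 + P{\left(-607 \right)}}} + \frac{707189}{-4278167} = \frac{1747750}{\left(61664 + \frac{2 \cdot 247 \cdot 3}{-565 + 247 \cdot 3}\right) \frac{1}{-331194 + \frac{\left(-607\right)^{2}}{6}}} + \frac{707189}{-4278167} = \frac{1747750}{\left(61664 + 2 \cdot 741 \frac{1}{-565 + 741}\right) \frac{1}{-331194 + \frac{1}{6} \cdot 368449}} + 707189 \left(- \frac{1}{4278167}\right) = \frac{1747750}{\left(61664 + 2 \cdot 741 \cdot \frac{1}{176}\right) \frac{1}{-331194 + \frac{368449}{6}}} - \frac{707189}{4278167} = \frac{1747750}{\left(61664 + 2 \cdot 741 \cdot \frac{1}{176}\right) \frac{1}{- \frac{1618715}{6}}} - \frac{707189}{4278167} = \frac{1747750}{\left(61664 + \frac{741}{88}\right) \left(- \frac{6}{1618715}\right)} - \frac{707189}{4278167} = \frac{1747750}{\frac{5427173}{88} \left(- \frac{6}{1618715}\right)} - \frac{707189}{4278167} = \frac{1747750}{- \frac{16281519}{71223460}} - \frac{707189}{4278167} = 1747750 \left(- \frac{71223460}{16281519}\right) - \frac{707189}{4278167} = - \frac{124480802215000}{16281519} - \frac{707189}{4278167} = - \frac{532549671683851045091}{69655057295673}$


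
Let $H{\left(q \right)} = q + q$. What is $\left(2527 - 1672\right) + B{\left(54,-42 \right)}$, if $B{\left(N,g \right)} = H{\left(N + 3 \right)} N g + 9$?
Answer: $-257688$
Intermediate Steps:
$H{\left(q \right)} = 2 q$
$B{\left(N,g \right)} = 9 + N g \left(6 + 2 N\right)$ ($B{\left(N,g \right)} = 2 \left(N + 3\right) N g + 9 = 2 \left(3 + N\right) N g + 9 = \left(6 + 2 N\right) N g + 9 = N \left(6 + 2 N\right) g + 9 = N g \left(6 + 2 N\right) + 9 = 9 + N g \left(6 + 2 N\right)$)
$\left(2527 - 1672\right) + B{\left(54,-42 \right)} = \left(2527 - 1672\right) + \left(9 + 2 \cdot 54 \left(-42\right) \left(3 + 54\right)\right) = 855 + \left(9 + 2 \cdot 54 \left(-42\right) 57\right) = 855 + \left(9 - 258552\right) = 855 - 258543 = -257688$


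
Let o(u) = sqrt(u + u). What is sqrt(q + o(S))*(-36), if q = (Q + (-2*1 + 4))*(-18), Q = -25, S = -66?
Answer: -36*sqrt(414 + 2*I*sqrt(33)) ≈ -732.56 - 10.163*I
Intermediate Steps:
o(u) = sqrt(2)*sqrt(u) (o(u) = sqrt(2*u) = sqrt(2)*sqrt(u))
q = 414 (q = (-25 + (-2*1 + 4))*(-18) = (-25 + (-2 + 4))*(-18) = (-25 + 2)*(-18) = -23*(-18) = 414)
sqrt(q + o(S))*(-36) = sqrt(414 + sqrt(2)*sqrt(-66))*(-36) = sqrt(414 + sqrt(2)*(I*sqrt(66)))*(-36) = sqrt(414 + 2*I*sqrt(33))*(-36) = -36*sqrt(414 + 2*I*sqrt(33))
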